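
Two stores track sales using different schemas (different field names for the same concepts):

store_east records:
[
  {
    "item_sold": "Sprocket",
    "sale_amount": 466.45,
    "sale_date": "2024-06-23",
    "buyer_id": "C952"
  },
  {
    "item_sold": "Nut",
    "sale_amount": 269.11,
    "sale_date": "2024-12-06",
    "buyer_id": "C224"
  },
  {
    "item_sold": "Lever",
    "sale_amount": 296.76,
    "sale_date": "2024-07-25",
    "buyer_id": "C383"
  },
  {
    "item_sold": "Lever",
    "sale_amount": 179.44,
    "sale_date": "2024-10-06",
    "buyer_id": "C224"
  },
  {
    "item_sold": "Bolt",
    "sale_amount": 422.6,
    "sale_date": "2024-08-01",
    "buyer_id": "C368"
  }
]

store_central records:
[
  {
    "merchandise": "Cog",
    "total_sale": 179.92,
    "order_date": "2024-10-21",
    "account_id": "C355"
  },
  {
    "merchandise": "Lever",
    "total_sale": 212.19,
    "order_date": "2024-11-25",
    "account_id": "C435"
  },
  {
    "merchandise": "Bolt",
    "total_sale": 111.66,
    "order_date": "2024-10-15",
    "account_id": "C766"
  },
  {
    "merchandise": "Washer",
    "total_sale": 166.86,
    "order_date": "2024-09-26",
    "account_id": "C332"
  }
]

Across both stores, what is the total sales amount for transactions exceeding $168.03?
2026.47

Schema mapping: "sale_amount" (store_east) = "total_sale" (store_central) = sale amount

Sum of sales > $168.03 in store_east: 1634.36
Sum of sales > $168.03 in store_central: 392.11

Total: 1634.36 + 392.11 = 2026.47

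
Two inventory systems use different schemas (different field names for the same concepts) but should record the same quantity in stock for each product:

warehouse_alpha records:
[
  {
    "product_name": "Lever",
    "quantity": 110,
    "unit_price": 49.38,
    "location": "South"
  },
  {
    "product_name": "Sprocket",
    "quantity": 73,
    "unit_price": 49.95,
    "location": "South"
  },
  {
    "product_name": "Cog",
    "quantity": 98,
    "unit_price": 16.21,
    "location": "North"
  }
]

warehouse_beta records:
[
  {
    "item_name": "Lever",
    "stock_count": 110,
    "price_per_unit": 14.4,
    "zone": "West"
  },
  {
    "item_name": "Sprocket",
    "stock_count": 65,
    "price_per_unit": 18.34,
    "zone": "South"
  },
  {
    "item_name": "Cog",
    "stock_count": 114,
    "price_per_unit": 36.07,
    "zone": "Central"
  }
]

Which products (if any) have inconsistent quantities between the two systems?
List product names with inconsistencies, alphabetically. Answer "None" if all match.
Cog, Sprocket

Schema mappings:
- "product_name" (warehouse_alpha) = "item_name" (warehouse_beta) = product name
- "quantity" (warehouse_alpha) = "stock_count" (warehouse_beta) = quantity

Comparison:
  Lever: 110 vs 110 - MATCH
  Sprocket: 73 vs 65 - MISMATCH
  Cog: 98 vs 114 - MISMATCH

Products with inconsistencies: Cog, Sprocket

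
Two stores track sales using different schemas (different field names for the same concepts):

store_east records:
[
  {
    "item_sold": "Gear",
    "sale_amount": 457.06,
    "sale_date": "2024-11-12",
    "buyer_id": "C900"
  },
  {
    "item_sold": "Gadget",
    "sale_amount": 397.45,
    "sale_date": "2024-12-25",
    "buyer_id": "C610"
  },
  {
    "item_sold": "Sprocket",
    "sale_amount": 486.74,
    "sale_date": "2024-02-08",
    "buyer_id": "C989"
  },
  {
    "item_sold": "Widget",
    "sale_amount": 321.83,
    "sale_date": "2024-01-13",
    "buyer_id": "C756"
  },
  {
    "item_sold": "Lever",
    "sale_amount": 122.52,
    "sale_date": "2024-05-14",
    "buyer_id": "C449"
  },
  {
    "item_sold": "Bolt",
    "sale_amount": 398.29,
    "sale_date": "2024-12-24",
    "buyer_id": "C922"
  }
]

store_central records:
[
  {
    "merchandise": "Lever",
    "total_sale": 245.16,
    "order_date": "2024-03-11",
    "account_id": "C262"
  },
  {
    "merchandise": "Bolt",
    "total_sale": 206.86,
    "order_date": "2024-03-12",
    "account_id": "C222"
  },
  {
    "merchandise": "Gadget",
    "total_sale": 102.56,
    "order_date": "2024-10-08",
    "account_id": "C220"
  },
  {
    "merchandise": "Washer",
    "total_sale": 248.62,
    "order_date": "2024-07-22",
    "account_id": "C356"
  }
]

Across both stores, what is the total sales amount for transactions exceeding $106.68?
2884.53

Schema mapping: "sale_amount" (store_east) = "total_sale" (store_central) = sale amount

Sum of sales > $106.68 in store_east: 2183.89
Sum of sales > $106.68 in store_central: 700.64

Total: 2183.89 + 700.64 = 2884.53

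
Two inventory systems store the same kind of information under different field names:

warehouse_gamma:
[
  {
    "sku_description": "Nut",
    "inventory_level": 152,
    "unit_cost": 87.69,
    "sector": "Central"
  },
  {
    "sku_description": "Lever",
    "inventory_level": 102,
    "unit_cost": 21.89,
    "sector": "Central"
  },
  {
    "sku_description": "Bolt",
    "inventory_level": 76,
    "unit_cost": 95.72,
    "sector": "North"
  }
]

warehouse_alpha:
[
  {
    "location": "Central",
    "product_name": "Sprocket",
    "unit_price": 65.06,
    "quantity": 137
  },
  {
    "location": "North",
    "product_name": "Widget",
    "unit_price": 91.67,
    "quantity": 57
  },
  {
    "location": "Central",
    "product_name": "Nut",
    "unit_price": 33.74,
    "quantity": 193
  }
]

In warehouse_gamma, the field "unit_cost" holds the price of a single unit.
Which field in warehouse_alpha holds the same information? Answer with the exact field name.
unit_price

In warehouse_gamma, "unit_cost" holds the price of a single unit.
The fields in warehouse_alpha are: "location", "product_name", "unit_price", "quantity".
"unit_price" is the match: the name refers to the same concept and its values are decimal currency amounts (e.g. 65.06, 91.67).
The other fields ("location", "product_name", "quantity") hold different kinds of data.

So "unit_cost" in warehouse_gamma corresponds to "unit_price" in warehouse_alpha.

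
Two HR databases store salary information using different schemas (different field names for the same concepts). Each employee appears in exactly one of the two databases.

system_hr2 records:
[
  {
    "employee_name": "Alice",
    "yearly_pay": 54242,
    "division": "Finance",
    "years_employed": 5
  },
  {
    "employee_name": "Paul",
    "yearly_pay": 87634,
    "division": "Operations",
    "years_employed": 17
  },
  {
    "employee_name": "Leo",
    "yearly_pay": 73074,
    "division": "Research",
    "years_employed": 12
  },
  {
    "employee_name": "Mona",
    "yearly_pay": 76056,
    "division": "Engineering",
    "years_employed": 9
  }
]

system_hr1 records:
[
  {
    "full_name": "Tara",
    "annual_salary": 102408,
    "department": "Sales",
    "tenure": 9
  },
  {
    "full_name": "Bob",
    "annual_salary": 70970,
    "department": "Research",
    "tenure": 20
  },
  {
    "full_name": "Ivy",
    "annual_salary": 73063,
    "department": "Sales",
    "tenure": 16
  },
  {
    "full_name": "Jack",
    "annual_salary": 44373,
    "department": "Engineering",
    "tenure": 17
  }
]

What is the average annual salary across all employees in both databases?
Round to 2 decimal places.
72727.50

Schema mapping: "yearly_pay" (system_hr2) = "annual_salary" (system_hr1) = annual salary

All salaries: [54242, 87634, 73074, 76056, 102408, 70970, 73063, 44373]
Sum: 581820
Count: 8
Average: 581820 / 8 = 72727.50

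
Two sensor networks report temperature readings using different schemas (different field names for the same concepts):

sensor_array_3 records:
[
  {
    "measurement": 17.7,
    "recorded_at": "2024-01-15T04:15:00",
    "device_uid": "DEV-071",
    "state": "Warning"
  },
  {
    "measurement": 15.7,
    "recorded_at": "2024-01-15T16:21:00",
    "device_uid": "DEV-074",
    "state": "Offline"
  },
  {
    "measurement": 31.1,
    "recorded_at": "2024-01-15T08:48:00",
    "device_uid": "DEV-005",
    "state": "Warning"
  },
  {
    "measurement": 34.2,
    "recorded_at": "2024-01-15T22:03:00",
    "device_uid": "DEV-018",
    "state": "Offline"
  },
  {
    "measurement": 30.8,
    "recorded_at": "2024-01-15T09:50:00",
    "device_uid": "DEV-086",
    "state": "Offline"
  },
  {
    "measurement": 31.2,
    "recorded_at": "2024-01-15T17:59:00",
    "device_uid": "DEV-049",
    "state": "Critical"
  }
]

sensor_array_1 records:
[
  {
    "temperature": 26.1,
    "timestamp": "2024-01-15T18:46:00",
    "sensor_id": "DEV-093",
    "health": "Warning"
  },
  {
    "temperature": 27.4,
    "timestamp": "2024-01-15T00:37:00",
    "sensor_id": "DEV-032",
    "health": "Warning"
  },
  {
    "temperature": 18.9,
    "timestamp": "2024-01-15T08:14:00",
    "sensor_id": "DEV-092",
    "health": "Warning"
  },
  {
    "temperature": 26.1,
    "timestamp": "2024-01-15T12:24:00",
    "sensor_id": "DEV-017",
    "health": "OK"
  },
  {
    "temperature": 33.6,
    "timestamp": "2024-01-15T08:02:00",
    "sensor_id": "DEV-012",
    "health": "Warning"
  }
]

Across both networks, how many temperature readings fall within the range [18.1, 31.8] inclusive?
7

Schema mapping: "measurement" (sensor_array_3) = "temperature" (sensor_array_1) = temperature

Readings in [18.1, 31.8] from sensor_array_3: 3
Readings in [18.1, 31.8] from sensor_array_1: 4

Total count: 3 + 4 = 7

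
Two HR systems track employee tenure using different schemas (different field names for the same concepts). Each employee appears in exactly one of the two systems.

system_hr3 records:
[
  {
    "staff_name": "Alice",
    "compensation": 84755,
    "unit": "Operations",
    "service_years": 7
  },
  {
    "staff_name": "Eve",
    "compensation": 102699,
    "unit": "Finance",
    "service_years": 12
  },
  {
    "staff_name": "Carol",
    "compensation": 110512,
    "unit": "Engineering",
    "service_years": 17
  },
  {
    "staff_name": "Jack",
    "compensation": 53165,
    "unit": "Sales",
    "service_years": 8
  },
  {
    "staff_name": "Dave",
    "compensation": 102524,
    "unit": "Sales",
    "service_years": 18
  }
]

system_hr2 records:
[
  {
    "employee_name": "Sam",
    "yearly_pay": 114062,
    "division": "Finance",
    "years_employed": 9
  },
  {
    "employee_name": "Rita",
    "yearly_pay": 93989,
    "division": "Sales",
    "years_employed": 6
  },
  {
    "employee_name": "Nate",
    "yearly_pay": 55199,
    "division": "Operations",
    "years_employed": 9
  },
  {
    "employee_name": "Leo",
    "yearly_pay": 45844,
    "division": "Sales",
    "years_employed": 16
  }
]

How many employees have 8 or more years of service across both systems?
7

Reconcile schemas: "service_years" (system_hr3) = "years_employed" (system_hr2) = years of service

From system_hr3: 4 employees with >= 8 years
From system_hr2: 3 employees with >= 8 years

Total: 4 + 3 = 7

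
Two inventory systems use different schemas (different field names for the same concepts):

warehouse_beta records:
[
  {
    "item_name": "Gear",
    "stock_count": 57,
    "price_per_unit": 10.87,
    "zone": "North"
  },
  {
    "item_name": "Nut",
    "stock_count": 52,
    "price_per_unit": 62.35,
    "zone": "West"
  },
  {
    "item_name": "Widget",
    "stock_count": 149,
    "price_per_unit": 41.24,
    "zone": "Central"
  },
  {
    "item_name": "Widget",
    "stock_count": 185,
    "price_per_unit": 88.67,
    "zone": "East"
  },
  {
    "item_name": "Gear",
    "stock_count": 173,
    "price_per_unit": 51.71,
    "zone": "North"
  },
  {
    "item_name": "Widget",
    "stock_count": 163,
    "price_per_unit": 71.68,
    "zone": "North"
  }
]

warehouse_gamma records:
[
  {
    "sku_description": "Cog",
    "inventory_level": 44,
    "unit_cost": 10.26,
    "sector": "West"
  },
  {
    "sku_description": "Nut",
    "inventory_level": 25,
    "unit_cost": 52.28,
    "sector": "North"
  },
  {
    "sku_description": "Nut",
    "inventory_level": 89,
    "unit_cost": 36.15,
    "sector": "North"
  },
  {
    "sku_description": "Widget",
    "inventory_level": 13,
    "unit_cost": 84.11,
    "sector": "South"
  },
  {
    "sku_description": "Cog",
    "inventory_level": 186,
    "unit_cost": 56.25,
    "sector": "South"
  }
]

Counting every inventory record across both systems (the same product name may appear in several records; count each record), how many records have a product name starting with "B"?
0

Schema mapping: "item_name" (warehouse_beta) = "sku_description" (warehouse_gamma) = product name

Records with product name starting with "B" in warehouse_beta: 0
Records with product name starting with "B" in warehouse_gamma: 0

Total: 0 + 0 = 0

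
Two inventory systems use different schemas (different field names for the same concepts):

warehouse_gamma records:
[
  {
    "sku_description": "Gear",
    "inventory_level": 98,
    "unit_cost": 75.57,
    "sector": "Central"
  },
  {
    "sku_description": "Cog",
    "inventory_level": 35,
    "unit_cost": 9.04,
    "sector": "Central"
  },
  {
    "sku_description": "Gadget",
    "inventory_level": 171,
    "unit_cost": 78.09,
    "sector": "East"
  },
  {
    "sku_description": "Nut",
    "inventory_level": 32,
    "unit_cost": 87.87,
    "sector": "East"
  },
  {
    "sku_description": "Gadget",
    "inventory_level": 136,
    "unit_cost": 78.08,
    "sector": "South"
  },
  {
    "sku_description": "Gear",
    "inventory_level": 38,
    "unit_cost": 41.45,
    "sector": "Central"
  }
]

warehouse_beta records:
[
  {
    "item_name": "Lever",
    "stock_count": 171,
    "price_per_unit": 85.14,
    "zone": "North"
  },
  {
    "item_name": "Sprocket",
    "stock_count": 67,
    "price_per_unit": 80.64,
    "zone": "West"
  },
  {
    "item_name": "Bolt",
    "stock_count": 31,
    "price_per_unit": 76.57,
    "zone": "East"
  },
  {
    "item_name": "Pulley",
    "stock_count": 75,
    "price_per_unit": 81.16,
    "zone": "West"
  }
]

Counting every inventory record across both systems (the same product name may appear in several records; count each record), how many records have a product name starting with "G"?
4

Schema mapping: "sku_description" (warehouse_gamma) = "item_name" (warehouse_beta) = product name

Records with product name starting with "G" in warehouse_gamma: 4
Records with product name starting with "G" in warehouse_beta: 0

Total: 4 + 0 = 4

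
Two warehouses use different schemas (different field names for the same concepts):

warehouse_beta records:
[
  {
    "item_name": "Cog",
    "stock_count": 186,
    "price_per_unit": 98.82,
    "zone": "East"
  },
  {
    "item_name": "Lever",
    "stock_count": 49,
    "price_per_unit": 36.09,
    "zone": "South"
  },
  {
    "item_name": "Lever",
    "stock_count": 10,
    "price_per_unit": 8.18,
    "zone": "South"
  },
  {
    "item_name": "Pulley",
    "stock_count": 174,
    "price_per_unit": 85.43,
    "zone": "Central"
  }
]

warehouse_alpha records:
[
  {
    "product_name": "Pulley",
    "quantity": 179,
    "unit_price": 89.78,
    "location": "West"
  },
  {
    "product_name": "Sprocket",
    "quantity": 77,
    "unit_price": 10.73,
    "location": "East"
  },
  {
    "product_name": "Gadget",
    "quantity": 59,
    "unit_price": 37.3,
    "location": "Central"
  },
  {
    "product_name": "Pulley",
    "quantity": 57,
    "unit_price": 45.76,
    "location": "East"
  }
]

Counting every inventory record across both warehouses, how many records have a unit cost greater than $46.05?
3

Schema mapping: "price_per_unit" (warehouse_beta) = "unit_price" (warehouse_alpha) = unit cost

Records > $46.05 in warehouse_beta: 2
Records > $46.05 in warehouse_alpha: 1

Total count: 2 + 1 = 3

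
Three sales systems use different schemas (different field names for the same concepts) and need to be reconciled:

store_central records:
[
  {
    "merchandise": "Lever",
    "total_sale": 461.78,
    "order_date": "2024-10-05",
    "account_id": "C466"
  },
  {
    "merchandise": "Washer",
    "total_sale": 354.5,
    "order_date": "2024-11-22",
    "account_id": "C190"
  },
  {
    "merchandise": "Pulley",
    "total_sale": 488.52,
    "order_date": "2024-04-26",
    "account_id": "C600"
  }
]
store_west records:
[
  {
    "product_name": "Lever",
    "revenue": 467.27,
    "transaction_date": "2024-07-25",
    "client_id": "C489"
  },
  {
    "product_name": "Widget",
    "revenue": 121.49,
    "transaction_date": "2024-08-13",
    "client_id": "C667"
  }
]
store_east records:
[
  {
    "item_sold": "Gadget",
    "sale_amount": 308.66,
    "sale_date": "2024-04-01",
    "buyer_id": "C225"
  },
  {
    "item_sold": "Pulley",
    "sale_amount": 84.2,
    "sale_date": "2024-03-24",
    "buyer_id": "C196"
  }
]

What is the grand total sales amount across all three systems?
2286.42

Schema reconciliation - all amount fields map to sale amount:

store_central (total_sale): 1304.8
store_west (revenue): 588.76
store_east (sale_amount): 392.86

Grand total: 2286.42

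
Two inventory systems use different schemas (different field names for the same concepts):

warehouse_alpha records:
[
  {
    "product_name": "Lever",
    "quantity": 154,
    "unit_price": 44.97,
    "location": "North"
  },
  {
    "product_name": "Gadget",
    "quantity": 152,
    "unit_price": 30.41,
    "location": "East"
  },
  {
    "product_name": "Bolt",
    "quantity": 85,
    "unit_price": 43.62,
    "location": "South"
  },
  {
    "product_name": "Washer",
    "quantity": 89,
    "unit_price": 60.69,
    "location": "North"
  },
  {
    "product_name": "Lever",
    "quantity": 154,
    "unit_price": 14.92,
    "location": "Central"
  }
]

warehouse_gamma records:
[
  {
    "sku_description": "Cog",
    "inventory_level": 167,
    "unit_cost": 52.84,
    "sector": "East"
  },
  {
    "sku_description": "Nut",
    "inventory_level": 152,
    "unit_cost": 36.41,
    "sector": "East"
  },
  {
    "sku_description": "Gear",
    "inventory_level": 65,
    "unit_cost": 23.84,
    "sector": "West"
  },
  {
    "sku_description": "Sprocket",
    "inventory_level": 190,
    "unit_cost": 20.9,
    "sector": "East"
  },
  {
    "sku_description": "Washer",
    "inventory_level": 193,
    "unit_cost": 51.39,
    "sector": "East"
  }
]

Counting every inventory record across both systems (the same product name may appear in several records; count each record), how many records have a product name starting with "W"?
2

Schema mapping: "product_name" (warehouse_alpha) = "sku_description" (warehouse_gamma) = product name

Records with product name starting with "W" in warehouse_alpha: 1
Records with product name starting with "W" in warehouse_gamma: 1

Total: 1 + 1 = 2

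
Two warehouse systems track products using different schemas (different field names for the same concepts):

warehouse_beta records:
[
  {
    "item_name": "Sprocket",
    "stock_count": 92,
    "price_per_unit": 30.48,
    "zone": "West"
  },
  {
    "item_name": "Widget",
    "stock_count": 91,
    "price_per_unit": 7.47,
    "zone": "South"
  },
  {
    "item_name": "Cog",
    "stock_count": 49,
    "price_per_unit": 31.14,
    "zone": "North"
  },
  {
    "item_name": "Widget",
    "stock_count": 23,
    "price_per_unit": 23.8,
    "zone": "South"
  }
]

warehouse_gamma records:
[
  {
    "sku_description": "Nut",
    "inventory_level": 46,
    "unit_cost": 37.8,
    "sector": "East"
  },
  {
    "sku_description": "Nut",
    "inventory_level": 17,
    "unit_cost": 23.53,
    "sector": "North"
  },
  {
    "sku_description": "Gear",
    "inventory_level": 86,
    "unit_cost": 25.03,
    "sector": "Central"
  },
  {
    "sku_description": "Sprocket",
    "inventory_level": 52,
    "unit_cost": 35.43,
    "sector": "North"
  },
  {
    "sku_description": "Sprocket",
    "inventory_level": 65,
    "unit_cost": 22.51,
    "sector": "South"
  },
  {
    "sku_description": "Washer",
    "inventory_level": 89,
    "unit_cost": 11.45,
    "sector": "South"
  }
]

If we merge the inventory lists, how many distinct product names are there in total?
6

Schema mapping: "item_name" (warehouse_beta) = "sku_description" (warehouse_gamma) = product name

Products in warehouse_beta: ['Cog', 'Sprocket', 'Widget']
Products in warehouse_gamma: ['Gear', 'Nut', 'Sprocket', 'Washer']

Union (unique products): ['Cog', 'Gear', 'Nut', 'Sprocket', 'Washer', 'Widget']
Count: 6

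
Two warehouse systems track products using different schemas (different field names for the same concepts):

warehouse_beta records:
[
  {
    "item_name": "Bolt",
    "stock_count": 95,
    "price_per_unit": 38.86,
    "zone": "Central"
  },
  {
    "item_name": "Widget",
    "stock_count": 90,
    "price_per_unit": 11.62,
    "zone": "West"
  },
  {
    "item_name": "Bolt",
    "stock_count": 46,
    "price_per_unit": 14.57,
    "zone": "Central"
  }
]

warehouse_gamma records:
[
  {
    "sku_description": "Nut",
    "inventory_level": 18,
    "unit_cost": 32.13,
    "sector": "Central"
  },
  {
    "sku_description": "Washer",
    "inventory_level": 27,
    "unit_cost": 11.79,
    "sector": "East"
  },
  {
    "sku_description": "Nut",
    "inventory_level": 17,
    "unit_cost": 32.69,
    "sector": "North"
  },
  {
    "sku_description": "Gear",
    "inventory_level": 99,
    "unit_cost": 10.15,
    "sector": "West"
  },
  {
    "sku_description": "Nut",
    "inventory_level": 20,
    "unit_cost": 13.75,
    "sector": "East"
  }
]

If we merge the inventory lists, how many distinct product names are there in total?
5

Schema mapping: "item_name" (warehouse_beta) = "sku_description" (warehouse_gamma) = product name

Products in warehouse_beta: ['Bolt', 'Widget']
Products in warehouse_gamma: ['Gear', 'Nut', 'Washer']

Union (unique products): ['Bolt', 'Gear', 'Nut', 'Washer', 'Widget']
Count: 5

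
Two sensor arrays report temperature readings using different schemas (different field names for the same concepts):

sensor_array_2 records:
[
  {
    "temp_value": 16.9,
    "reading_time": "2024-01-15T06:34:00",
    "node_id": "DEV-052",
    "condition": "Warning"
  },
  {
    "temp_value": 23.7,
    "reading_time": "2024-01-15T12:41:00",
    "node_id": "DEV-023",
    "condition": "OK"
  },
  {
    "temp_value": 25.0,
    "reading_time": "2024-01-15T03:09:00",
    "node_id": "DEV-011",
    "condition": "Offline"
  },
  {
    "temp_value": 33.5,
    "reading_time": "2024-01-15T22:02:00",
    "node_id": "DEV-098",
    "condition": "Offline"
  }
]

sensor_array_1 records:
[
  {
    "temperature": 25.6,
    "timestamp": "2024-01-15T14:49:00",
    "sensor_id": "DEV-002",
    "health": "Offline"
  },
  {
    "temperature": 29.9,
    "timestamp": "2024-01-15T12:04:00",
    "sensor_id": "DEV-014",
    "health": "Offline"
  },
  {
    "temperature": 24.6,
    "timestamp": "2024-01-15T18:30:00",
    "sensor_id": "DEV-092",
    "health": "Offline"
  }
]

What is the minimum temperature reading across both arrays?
16.9

Schema mapping: "temp_value" (sensor_array_2) = "temperature" (sensor_array_1) = temperature reading

Minimum in sensor_array_2: 16.9
Minimum in sensor_array_1: 24.6

Overall minimum: min(16.9, 24.6) = 16.9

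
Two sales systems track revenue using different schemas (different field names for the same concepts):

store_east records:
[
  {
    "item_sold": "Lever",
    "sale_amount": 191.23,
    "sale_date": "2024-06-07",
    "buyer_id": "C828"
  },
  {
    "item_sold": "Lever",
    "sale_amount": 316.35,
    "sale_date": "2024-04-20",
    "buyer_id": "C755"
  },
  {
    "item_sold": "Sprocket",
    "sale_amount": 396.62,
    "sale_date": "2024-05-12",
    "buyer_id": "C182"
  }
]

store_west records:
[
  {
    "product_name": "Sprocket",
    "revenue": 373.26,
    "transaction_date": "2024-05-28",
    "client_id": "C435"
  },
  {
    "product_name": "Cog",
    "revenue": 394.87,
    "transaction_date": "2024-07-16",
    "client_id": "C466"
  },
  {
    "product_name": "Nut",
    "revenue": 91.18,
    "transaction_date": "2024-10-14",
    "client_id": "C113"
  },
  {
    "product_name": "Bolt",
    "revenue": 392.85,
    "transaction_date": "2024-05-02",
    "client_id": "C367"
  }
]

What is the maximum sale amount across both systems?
396.62

Reconcile: "sale_amount" (store_east) = "revenue" (store_west) = sale amount

Maximum in store_east: 396.62
Maximum in store_west: 394.87

Overall maximum: max(396.62, 394.87) = 396.62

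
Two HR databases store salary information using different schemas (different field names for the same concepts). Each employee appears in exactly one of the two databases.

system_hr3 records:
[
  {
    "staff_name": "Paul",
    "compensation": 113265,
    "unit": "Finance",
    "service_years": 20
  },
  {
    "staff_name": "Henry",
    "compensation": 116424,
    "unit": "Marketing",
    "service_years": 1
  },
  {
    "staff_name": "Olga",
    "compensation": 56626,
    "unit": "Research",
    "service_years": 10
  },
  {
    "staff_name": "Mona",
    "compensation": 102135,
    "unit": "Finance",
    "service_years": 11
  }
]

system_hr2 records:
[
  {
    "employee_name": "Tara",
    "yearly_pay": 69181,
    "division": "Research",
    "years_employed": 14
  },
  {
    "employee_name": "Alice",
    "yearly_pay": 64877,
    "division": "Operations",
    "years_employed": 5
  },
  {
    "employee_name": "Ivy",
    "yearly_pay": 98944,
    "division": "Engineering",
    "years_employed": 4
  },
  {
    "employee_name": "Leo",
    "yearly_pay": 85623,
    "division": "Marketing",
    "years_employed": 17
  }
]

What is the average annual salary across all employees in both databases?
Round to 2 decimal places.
88384.38

Schema mapping: "compensation" (system_hr3) = "yearly_pay" (system_hr2) = annual salary

All salaries: [113265, 116424, 56626, 102135, 69181, 64877, 98944, 85623]
Sum: 707075
Count: 8
Average: 707075 / 8 = 88384.38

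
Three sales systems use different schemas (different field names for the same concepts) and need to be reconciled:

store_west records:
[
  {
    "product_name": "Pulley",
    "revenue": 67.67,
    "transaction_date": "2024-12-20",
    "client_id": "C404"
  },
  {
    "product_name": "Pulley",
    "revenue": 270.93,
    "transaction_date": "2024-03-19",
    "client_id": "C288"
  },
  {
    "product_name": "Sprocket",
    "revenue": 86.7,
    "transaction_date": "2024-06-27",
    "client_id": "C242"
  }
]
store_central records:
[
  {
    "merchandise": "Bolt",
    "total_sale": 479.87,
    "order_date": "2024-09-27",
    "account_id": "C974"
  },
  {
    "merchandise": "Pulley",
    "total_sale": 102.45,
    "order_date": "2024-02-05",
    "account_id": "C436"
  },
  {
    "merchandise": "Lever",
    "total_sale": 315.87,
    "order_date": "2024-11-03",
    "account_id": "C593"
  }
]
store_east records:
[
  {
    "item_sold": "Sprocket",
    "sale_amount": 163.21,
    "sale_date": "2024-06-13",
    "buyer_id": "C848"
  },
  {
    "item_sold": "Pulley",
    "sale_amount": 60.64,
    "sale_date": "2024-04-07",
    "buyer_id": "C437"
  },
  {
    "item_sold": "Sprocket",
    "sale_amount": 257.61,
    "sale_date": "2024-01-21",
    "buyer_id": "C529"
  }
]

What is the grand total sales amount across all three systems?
1804.95

Schema reconciliation - all amount fields map to sale amount:

store_west (revenue): 425.3
store_central (total_sale): 898.19
store_east (sale_amount): 481.46

Grand total: 1804.95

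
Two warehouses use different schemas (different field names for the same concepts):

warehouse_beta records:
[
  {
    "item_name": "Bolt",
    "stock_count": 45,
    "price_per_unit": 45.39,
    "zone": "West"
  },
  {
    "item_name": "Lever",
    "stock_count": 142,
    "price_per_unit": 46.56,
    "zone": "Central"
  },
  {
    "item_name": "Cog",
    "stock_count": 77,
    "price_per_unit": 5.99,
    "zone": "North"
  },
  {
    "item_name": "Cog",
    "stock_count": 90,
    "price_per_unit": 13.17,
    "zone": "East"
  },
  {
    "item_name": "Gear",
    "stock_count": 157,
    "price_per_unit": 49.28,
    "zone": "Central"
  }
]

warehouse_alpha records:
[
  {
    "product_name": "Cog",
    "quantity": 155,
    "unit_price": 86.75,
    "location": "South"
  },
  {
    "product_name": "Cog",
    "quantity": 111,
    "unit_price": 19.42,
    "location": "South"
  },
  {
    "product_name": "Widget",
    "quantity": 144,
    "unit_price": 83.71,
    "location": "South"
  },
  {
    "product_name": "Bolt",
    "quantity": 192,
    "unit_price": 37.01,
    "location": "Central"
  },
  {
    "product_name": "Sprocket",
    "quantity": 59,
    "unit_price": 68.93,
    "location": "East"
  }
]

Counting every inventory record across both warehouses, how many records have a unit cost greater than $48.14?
4

Schema mapping: "price_per_unit" (warehouse_beta) = "unit_price" (warehouse_alpha) = unit cost

Records > $48.14 in warehouse_beta: 1
Records > $48.14 in warehouse_alpha: 3

Total count: 1 + 3 = 4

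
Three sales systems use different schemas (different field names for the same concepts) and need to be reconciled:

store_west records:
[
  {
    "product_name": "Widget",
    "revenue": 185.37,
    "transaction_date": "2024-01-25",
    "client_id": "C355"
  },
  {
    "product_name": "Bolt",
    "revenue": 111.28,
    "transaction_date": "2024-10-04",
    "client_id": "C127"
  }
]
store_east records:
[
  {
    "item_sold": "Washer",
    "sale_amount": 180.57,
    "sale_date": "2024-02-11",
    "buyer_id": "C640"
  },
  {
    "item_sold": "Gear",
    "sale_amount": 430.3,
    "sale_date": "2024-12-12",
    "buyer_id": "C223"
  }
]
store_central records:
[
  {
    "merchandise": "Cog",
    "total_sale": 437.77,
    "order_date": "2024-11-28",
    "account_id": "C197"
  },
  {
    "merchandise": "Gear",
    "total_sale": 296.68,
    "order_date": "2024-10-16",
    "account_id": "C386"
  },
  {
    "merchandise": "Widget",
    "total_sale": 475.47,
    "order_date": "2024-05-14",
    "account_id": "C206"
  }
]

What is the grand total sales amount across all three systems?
2117.44

Schema reconciliation - all amount fields map to sale amount:

store_west (revenue): 296.65
store_east (sale_amount): 610.87
store_central (total_sale): 1209.92

Grand total: 2117.44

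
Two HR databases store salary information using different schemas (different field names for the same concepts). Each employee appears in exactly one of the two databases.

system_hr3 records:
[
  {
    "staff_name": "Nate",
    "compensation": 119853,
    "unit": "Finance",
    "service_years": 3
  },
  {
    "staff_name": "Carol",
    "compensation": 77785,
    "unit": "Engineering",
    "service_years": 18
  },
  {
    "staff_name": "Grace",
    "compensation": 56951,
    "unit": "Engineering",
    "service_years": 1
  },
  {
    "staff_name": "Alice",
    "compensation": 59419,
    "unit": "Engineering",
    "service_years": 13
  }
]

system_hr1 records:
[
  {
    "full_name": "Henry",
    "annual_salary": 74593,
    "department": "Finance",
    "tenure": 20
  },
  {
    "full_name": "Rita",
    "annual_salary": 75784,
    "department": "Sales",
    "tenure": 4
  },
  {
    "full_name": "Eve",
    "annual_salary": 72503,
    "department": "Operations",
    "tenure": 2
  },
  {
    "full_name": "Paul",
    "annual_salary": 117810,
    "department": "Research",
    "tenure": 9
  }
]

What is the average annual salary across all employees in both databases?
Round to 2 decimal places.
81837.25

Schema mapping: "compensation" (system_hr3) = "annual_salary" (system_hr1) = annual salary

All salaries: [119853, 77785, 56951, 59419, 74593, 75784, 72503, 117810]
Sum: 654698
Count: 8
Average: 654698 / 8 = 81837.25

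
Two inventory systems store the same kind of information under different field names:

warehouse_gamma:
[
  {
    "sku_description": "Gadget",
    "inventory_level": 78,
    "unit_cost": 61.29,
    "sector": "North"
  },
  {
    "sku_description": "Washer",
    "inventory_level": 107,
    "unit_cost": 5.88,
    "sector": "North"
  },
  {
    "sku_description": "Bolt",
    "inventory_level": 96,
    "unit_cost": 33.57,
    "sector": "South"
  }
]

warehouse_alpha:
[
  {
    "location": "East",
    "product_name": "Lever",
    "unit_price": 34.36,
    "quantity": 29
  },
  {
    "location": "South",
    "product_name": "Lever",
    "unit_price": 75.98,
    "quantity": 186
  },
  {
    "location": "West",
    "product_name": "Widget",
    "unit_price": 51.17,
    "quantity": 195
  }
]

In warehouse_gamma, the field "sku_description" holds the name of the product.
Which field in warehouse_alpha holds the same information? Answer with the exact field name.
product_name

In warehouse_gamma, "sku_description" holds the name of the product.
The fields in warehouse_alpha are: "location", "product_name", "unit_price", "quantity".
"product_name" is the match: the name refers to the same concept and its values are product-name strings (e.g. 'Lever', 'Widget').
The other fields ("location", "unit_price", "quantity") hold different kinds of data.

So "sku_description" in warehouse_gamma corresponds to "product_name" in warehouse_alpha.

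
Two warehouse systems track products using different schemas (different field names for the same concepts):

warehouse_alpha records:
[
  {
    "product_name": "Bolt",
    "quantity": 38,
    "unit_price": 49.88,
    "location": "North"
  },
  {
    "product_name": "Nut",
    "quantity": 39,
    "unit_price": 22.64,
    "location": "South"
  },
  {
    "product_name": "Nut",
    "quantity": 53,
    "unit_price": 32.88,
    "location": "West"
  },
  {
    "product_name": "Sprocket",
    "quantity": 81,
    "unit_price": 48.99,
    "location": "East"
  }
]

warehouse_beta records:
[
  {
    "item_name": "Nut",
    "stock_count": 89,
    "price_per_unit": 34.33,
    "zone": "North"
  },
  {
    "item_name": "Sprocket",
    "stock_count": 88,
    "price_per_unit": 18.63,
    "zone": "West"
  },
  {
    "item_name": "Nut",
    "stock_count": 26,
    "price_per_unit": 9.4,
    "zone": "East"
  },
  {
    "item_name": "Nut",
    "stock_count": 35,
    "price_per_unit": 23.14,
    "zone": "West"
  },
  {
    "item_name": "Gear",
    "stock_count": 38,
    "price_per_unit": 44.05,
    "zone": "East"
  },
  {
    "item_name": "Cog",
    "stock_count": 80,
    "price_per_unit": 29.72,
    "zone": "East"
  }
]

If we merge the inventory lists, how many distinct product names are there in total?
5

Schema mapping: "product_name" (warehouse_alpha) = "item_name" (warehouse_beta) = product name

Products in warehouse_alpha: ['Bolt', 'Nut', 'Sprocket']
Products in warehouse_beta: ['Cog', 'Gear', 'Nut', 'Sprocket']

Union (unique products): ['Bolt', 'Cog', 'Gear', 'Nut', 'Sprocket']
Count: 5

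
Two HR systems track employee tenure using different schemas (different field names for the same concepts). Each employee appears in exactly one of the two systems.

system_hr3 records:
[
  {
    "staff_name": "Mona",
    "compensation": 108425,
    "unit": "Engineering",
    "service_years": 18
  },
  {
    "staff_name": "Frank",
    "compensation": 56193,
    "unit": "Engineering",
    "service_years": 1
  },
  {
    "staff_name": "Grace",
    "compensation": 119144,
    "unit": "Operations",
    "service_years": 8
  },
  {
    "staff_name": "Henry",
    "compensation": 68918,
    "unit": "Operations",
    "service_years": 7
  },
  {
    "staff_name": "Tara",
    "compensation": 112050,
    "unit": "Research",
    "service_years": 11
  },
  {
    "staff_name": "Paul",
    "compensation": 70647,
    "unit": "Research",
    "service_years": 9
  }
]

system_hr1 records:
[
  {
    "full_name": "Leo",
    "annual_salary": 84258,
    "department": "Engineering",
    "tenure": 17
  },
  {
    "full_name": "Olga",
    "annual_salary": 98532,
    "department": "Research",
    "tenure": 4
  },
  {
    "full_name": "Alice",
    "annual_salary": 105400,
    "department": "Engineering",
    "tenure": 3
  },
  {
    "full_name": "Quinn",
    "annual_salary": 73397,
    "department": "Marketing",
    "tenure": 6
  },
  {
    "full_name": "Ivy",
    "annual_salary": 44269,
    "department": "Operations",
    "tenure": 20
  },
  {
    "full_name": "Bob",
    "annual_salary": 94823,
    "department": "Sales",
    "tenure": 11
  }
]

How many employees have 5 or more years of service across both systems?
9

Reconcile schemas: "service_years" (system_hr3) = "tenure" (system_hr1) = years of service

From system_hr3: 5 employees with >= 5 years
From system_hr1: 4 employees with >= 5 years

Total: 5 + 4 = 9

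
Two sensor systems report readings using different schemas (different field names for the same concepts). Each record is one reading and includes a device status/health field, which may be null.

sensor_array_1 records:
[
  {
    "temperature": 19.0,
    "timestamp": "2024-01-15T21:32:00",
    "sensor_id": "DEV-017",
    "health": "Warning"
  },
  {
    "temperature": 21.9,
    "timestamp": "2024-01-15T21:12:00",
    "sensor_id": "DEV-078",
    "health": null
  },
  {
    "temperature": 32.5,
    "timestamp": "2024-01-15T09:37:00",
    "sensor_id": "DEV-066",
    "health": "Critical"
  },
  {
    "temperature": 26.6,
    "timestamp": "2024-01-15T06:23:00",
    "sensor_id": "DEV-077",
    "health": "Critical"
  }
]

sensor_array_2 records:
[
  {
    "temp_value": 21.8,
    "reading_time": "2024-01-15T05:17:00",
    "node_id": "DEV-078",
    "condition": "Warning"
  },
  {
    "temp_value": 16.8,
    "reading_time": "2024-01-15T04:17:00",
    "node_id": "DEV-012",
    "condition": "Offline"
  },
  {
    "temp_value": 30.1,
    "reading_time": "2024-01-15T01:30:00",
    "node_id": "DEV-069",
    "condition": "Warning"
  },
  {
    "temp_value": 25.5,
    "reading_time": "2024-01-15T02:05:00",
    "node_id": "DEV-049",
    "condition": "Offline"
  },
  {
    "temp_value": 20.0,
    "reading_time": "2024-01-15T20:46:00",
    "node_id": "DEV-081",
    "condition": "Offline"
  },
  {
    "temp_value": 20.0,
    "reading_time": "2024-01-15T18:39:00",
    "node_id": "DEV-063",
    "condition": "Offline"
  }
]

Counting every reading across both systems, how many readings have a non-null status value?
9

Schema mapping: "health" (sensor_array_1) = "condition" (sensor_array_2) = status

Non-null in sensor_array_1: 3
Non-null in sensor_array_2: 6

Total non-null: 3 + 6 = 9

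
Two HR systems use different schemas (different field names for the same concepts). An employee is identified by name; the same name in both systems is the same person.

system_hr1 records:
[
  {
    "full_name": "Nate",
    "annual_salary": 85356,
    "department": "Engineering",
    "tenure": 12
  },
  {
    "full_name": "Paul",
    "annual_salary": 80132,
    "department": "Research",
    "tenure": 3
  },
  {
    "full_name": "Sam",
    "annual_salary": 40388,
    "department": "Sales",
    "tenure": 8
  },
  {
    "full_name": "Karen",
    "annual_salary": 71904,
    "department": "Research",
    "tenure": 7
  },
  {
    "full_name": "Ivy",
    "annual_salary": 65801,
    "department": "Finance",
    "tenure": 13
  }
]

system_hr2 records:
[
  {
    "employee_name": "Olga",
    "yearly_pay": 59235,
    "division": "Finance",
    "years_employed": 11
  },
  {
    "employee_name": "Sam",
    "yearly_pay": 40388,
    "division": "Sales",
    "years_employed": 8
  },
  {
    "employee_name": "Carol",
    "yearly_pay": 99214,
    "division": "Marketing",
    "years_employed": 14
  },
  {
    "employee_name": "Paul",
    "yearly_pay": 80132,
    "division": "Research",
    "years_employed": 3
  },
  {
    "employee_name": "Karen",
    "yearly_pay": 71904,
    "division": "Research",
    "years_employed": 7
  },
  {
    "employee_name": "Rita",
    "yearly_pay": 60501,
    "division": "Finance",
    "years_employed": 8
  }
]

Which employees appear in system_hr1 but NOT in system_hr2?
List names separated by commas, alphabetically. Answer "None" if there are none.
Ivy, Nate

Schema mapping: "full_name" (system_hr1) = "employee_name" (system_hr2) = employee name

Names in system_hr1: ['Ivy', 'Karen', 'Nate', 'Paul', 'Sam']
Names in system_hr2: ['Carol', 'Karen', 'Olga', 'Paul', 'Rita', 'Sam']

In system_hr1 but not system_hr2: ['Ivy', 'Nate']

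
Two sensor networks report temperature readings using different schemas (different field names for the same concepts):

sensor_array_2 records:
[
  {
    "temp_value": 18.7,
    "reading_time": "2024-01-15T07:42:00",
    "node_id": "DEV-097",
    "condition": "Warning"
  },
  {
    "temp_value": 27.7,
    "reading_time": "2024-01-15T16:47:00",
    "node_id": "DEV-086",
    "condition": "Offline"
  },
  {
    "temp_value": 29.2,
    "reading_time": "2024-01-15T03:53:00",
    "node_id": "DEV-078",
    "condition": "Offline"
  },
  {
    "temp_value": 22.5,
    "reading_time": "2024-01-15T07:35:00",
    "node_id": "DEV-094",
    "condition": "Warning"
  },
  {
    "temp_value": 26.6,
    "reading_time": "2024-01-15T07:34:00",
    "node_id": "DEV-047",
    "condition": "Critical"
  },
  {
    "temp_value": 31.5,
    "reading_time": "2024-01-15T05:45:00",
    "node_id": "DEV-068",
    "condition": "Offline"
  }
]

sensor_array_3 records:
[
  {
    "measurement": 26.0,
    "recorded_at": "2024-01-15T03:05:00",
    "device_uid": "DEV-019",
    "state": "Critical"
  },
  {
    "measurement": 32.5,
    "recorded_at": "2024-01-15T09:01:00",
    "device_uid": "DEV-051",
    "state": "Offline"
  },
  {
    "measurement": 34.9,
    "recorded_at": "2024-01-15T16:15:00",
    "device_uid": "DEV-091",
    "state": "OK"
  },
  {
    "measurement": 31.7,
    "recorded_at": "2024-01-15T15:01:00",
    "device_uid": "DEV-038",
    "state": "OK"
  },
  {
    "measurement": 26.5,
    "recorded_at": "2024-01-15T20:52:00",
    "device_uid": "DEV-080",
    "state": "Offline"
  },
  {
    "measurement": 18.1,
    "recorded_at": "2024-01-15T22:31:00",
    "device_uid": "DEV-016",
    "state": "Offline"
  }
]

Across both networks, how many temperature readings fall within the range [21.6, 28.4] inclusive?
5

Schema mapping: "temp_value" (sensor_array_2) = "measurement" (sensor_array_3) = temperature

Readings in [21.6, 28.4] from sensor_array_2: 3
Readings in [21.6, 28.4] from sensor_array_3: 2

Total count: 3 + 2 = 5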